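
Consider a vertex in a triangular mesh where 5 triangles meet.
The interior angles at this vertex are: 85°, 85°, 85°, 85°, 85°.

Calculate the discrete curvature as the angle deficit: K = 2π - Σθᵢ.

Sum of angles = 425°. K = 360° - 425° = -65° = -13π/36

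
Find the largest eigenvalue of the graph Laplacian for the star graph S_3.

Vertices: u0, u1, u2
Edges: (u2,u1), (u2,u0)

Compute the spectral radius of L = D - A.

The star S_3 is the complete bipartite graph K_{1,2} (one hub of degree 2, 2 leaves of degree 1). The Laplacian spectrum of K_{p,q} is 0, p (multiplicity q−1), q (multiplicity p−1), p+q. With p = 1, q = 2: 0 once, 1 with multiplicity 1, and 3 once. (Check: trace L = sum of degrees = 4 = 1·1 + 3.)
Laplacian eigenvalues: [0.0, 1.0, 3.0]. Largest eigenvalue (spectral radius) = 3.0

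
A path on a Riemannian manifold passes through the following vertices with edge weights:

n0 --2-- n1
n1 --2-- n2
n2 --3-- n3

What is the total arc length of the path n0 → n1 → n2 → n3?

Arc length = 2 + 2 + 3 = 7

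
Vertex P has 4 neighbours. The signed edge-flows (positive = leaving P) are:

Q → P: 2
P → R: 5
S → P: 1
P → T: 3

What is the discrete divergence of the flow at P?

Divergence = sum of outgoing flows = (-2) + 5 + (-1) + 3 = 5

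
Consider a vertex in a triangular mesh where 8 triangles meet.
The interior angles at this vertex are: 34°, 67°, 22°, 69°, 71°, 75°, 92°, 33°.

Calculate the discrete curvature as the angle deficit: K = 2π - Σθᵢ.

Sum of angles = 463°. K = 360° - 463° = -103° = -103π/180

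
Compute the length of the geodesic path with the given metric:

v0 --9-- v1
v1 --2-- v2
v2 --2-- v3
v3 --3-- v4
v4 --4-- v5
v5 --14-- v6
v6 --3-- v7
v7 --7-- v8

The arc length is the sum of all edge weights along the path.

Arc length = 9 + 2 + 2 + 3 + 4 + 14 + 3 + 7 = 44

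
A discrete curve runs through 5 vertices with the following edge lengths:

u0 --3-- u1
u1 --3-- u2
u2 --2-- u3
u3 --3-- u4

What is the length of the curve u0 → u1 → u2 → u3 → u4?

Arc length = 3 + 3 + 2 + 3 = 11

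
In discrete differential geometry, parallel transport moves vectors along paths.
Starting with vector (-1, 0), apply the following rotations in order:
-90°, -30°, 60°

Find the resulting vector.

Total rotation: (-90°) + (-30°) + 60° = -60°. Final vector: (-0.5000, 0.8660)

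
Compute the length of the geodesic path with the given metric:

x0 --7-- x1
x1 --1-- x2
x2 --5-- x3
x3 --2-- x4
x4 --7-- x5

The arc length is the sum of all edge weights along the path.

Arc length = 7 + 1 + 5 + 2 + 7 = 22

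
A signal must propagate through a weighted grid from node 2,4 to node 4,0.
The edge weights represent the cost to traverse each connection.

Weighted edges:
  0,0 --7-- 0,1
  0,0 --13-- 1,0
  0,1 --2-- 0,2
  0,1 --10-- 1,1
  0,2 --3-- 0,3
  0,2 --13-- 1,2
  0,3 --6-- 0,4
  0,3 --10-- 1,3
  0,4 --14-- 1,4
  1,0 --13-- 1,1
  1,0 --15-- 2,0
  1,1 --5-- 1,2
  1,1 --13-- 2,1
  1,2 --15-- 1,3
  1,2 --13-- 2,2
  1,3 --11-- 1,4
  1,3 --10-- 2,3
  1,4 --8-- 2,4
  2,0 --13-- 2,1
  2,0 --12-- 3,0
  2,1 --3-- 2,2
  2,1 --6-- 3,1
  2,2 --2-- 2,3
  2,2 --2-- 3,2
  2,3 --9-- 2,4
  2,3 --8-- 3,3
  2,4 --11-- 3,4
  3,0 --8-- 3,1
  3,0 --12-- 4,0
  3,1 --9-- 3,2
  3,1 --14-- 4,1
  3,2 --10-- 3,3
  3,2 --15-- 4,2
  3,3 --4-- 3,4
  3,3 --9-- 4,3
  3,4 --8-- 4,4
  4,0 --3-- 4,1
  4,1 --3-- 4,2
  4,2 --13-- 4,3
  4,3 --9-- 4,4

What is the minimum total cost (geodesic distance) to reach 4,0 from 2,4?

Shortest path: 2,4 → 2,3 → 2,2 → 3,2 → 4,2 → 4,1 → 4,0, total weight = 34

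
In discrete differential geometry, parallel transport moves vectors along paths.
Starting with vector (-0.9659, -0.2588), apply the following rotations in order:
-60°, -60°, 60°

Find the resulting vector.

Total rotation: (-60°) + (-60°) + 60° = -60°. Final vector: (-0.7071, 0.7071)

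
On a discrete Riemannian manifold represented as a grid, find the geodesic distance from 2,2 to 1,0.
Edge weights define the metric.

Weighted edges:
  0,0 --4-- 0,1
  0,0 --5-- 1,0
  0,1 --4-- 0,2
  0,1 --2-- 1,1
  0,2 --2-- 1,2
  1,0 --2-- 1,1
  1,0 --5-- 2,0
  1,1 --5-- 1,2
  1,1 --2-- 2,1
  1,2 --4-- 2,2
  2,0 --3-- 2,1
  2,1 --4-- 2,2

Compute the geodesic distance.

Shortest path: 2,2 → 2,1 → 1,1 → 1,0, total weight = 8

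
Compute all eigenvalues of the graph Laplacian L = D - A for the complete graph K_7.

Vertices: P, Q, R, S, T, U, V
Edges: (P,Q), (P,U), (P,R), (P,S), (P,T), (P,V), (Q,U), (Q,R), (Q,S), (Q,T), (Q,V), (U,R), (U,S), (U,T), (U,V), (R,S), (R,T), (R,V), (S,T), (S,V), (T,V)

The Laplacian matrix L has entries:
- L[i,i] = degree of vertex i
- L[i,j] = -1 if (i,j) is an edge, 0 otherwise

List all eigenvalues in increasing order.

For the complete graph K_n, L = nI − J (J = all-ones matrix). J has eigenvalues n (once, eigenvector 𝟙) and 0 (multiplicity n−1), so L has eigenvalues 0 (once) and n (multiplicity n−1). Here n = 7: eigenvalue 0 once and 7 with multiplicity 6.
Laplacian eigenvalues (increasing order): [0.0, 7.0, 7.0, 7.0, 7.0, 7.0, 7.0]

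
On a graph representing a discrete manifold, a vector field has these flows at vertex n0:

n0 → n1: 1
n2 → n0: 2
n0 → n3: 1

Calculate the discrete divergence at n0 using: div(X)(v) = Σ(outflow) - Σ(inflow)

Divergence = sum of outgoing flows = 1 + (-2) + 1 = 0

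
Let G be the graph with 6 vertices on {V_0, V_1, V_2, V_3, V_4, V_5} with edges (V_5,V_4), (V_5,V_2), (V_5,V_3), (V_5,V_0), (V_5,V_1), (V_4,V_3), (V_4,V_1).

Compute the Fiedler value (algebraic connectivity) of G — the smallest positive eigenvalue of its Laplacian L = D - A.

Degrees: deg(V_0) = 1, deg(V_1) = 2, deg(V_2) = 1, deg(V_3) = 2, deg(V_4) = 3, deg(V_5) = 5.
L = D − A with rows/columns ordered (V_0, V_1, V_2, V_3, V_4, V_5):
  [ 1,  0,  0,  0,  0, -1]
  [ 0,  2,  0,  0, -1, -1]
  [ 0,  0,  1,  0,  0, -1]
  [ 0,  0,  0,  2, -1, -1]
  [ 0, -1,  0, -1,  3, -1]
  [-1, -1, -1, -1, -1,  5]
Characteristic polynomial: det(λI − L) = λ(λ − 1)²(λ − 2)(λ − 4)(λ − 6).
Roots: λ = 0; (λ − 1) = 0 ⇒ λ = 1 (multiplicity 2); (λ − 2) = 0 ⇒ λ = 2; (λ − 4) = 0 ⇒ λ = 4; (λ − 6) = 0 ⇒ λ = 6.
(Check: the roots sum (with multiplicity) to 14, matching trace L = Σdeg = 2·7 = 14.)
Laplacian eigenvalues: [0.0, 1.0, 1.0, 2.0, 4.0, 6.0]. Algebraic connectivity (smallest non-zero eigenvalue) = 1.0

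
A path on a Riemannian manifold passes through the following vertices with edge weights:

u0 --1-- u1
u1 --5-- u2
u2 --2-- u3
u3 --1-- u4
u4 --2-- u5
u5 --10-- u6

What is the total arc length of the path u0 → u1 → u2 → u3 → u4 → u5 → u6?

Arc length = 1 + 5 + 2 + 1 + 2 + 10 = 21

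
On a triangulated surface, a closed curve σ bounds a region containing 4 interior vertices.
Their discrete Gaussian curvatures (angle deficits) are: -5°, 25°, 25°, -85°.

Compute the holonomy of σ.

Holonomy = total enclosed curvature = (-5°) + 25° + 25° + (-85°) = -40°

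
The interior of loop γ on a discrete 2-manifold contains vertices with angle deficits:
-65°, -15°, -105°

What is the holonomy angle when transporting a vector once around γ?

Holonomy = total enclosed curvature = (-65°) + (-15°) + (-105°) = -185°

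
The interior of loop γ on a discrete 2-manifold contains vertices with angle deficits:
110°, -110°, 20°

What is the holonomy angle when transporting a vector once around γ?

Holonomy = total enclosed curvature = 110° + (-110°) + 20° = 20°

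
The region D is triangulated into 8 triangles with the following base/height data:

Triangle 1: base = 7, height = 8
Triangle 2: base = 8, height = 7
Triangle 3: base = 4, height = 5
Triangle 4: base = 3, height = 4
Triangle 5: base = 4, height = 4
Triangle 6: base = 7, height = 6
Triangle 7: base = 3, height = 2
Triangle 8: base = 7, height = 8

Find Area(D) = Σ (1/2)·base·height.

(1/2)×7×8 + (1/2)×8×7 + (1/2)×4×5 + (1/2)×3×4 + (1/2)×4×4 + (1/2)×7×6 + (1/2)×3×2 + (1/2)×7×8 = 132.0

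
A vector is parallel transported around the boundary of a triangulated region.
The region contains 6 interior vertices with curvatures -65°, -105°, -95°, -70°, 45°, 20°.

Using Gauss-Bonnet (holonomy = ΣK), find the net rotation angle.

Holonomy = total enclosed curvature = (-65°) + (-105°) + (-95°) + (-70°) + 45° + 20° = -270°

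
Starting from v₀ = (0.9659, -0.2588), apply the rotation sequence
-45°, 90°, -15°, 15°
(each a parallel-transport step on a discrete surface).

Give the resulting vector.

Total rotation: (-45°) + 90° + (-15°) + 15° = 45°. Final vector: (0.8660, 0.5000)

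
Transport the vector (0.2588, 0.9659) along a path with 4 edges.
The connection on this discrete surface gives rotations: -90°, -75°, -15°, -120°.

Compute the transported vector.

Total rotation: (-90°) + (-75°) + (-15°) + (-120°) = -300° ≡ 60° (mod 360°). Final vector: (-0.7071, 0.7071)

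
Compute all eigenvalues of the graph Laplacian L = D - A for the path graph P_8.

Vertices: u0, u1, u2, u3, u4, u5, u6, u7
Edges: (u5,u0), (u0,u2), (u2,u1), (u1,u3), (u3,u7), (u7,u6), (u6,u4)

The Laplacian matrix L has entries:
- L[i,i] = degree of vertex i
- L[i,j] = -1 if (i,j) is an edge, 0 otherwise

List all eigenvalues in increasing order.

The path graph P_n has Laplacian eigenvalues λ_k = 2 − 2cos(kπ/n), k = 0, 1, …, n−1. Here n = 8:
k=0: 2 − 2cos(0) = 0.0; k=1: 2 − 2cos(π/8) = 0.1522; k=2: 2 − 2cos(π/4) = 0.5858; k=3: 2 − 2cos(3π/8) = 1.2346; k=4: 2 − 2cos(π/2) = 2.0; k=5: 2 − 2cos(5π/8) = 2.7654; k=6: 2 − 2cos(3π/4) = 3.4142; k=7: 2 − 2cos(7π/8) = 3.8478.
Laplacian eigenvalues (increasing order): [0.0, 0.1522, 0.5858, 1.2346, 2.0, 2.7654, 3.4142, 3.8478]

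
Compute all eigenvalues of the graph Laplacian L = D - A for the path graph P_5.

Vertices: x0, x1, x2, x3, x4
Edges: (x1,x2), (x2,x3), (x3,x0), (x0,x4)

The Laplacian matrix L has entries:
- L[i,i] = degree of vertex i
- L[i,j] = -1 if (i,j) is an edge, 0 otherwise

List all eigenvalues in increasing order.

The path graph P_n has Laplacian eigenvalues λ_k = 2 − 2cos(kπ/n), k = 0, 1, …, n−1. Here n = 5:
k=0: 2 − 2cos(0) = 0.0; k=1: 2 − 2cos(π/5) = 0.382; k=2: 2 − 2cos(2π/5) = 1.382; k=3: 2 − 2cos(3π/5) = 2.618; k=4: 2 − 2cos(4π/5) = 3.618.
Laplacian eigenvalues (increasing order): [0.0, 0.382, 1.382, 2.618, 3.618]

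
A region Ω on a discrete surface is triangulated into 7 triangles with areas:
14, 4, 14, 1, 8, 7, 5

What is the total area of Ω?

14 + 4 + 14 + 1 + 8 + 7 + 5 = 53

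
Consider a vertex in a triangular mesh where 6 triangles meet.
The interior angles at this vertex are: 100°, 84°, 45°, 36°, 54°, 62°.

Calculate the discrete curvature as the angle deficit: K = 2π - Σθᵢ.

Sum of angles = 381°. K = 360° - 381° = -21° = -7π/60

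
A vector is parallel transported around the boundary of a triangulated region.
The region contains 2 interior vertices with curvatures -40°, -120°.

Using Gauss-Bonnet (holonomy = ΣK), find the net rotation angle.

Holonomy = total enclosed curvature = (-40°) + (-120°) = -160°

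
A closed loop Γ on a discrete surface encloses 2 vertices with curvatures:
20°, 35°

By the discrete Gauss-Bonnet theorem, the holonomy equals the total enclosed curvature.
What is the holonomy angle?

Holonomy = total enclosed curvature = 20° + 35° = 55°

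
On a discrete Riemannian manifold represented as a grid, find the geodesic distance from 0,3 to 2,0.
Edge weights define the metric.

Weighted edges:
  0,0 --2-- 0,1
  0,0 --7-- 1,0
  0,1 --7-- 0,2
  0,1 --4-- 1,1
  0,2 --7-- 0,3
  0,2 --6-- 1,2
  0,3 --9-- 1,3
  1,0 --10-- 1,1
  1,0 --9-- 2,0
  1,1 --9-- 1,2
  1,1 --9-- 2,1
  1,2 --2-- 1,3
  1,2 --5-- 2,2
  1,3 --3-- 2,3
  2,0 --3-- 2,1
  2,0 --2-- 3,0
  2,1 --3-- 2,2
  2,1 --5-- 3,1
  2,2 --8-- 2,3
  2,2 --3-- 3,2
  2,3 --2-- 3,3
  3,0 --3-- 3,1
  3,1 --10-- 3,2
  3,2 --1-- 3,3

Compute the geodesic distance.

Shortest path: 0,3 → 1,3 → 1,2 → 2,2 → 2,1 → 2,0, total weight = 22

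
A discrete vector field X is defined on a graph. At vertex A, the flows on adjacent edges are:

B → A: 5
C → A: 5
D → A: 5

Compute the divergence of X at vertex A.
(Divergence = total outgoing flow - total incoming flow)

Divergence = sum of outgoing flows = (-5) + (-5) + (-5) = -15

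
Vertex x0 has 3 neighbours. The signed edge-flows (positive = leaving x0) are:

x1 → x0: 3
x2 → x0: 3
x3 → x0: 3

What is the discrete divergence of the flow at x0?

Divergence = sum of outgoing flows = (-3) + (-3) + (-3) = -9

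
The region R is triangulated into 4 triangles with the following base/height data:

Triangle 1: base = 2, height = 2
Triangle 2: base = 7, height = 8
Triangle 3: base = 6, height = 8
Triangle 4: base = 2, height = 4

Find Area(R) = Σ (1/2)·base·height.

(1/2)×2×2 + (1/2)×7×8 + (1/2)×6×8 + (1/2)×2×4 = 58.0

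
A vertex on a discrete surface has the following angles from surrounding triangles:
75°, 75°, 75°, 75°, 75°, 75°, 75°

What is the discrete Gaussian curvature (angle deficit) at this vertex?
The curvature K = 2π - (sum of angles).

Sum of angles = 525°. K = 360° - 525° = -165°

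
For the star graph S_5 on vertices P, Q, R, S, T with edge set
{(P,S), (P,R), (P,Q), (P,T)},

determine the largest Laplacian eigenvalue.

The star S_5 is the complete bipartite graph K_{1,4} (one hub of degree 4, 4 leaves of degree 1). The Laplacian spectrum of K_{p,q} is 0, p (multiplicity q−1), q (multiplicity p−1), p+q. With p = 1, q = 4: 0 once, 1 with multiplicity 3, and 5 once. (Check: trace L = sum of degrees = 8 = 3·1 + 5.)
Laplacian eigenvalues: [0.0, 1.0, 1.0, 1.0, 5.0]. Largest eigenvalue (spectral radius) = 5.0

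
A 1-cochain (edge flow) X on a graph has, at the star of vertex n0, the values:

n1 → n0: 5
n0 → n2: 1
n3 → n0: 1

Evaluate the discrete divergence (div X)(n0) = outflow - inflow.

Divergence = sum of outgoing flows = (-5) + 1 + (-1) = -5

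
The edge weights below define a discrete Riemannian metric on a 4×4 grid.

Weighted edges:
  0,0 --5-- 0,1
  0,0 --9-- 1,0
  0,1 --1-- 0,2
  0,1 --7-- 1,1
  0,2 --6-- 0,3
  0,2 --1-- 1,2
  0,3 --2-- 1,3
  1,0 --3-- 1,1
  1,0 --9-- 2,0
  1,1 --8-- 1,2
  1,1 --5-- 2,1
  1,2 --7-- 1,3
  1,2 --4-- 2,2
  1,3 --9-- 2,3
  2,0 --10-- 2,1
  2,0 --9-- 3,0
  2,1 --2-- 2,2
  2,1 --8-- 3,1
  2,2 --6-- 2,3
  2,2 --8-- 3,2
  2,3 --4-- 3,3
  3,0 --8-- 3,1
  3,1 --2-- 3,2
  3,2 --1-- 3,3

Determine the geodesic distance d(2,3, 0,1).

Shortest path: 2,3 → 2,2 → 1,2 → 0,2 → 0,1, total weight = 12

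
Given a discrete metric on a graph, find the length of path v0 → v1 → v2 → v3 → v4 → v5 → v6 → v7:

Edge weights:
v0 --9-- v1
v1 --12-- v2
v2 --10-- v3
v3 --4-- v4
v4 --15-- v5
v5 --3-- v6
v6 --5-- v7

Arc length = 9 + 12 + 10 + 4 + 15 + 3 + 5 = 58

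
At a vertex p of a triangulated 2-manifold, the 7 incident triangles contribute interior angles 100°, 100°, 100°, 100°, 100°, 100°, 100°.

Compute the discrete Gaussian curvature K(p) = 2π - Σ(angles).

Sum of angles = 700°. K = 360° - 700° = -340°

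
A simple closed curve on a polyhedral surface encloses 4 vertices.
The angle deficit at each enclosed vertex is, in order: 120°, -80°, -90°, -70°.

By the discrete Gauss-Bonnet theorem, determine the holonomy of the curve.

Holonomy = total enclosed curvature = 120° + (-80°) + (-90°) + (-70°) = -120°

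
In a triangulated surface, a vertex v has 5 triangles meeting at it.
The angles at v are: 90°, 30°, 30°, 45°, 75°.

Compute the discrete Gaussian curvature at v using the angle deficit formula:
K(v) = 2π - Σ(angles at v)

Sum of angles = 270°. K = 360° - 270° = 90°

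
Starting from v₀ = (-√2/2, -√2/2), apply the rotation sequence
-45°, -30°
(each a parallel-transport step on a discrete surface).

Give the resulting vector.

Total rotation: (-45°) + (-30°) = -75°. Final vector: (-0.8660, 0.5000)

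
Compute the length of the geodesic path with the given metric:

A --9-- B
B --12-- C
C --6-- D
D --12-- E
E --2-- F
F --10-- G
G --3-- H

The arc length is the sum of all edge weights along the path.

Arc length = 9 + 12 + 6 + 12 + 2 + 10 + 3 = 54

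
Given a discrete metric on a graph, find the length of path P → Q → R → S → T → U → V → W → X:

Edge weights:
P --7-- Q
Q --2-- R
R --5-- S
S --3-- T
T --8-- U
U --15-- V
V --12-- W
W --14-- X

Arc length = 7 + 2 + 5 + 3 + 8 + 15 + 12 + 14 = 66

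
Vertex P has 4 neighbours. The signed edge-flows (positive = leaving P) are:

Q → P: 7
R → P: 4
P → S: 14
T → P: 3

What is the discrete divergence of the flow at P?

Divergence = sum of outgoing flows = (-7) + (-4) + 14 + (-3) = 0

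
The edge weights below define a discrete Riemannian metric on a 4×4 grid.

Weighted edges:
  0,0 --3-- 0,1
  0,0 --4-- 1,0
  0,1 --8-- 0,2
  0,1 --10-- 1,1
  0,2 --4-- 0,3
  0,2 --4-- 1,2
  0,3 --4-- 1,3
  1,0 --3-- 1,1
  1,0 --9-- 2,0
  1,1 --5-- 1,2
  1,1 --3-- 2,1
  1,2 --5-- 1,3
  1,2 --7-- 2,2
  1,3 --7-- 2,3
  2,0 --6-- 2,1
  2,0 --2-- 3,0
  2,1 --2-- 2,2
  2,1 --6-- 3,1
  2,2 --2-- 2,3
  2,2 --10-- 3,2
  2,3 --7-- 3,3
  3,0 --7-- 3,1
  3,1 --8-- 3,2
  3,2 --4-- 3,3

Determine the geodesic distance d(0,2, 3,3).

Shortest path: 0,2 → 1,2 → 2,2 → 2,3 → 3,3, total weight = 20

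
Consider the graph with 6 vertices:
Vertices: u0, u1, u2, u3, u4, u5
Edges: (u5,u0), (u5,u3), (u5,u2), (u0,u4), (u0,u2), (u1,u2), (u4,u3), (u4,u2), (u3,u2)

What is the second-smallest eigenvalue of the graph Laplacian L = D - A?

Degrees: deg(u0) = 3, deg(u1) = 1, deg(u2) = 5, deg(u3) = 3, deg(u4) = 3, deg(u5) = 3.
L = D − A with rows/columns ordered (u0, u1, u2, u3, u4, u5):
  [ 3,  0, -1,  0, -1, -1]
  [ 0,  1, -1,  0,  0,  0]
  [-1, -1,  5, -1, -1, -1]
  [ 0,  0, -1,  3, -1, -1]
  [-1,  0, -1, -1,  3,  0]
  [-1,  0, -1, -1,  0,  3]
Characteristic polynomial: det(λI − L) = λ(λ − 1)(λ − 3)²(λ − 5)(λ − 6).
Roots: λ = 0; (λ − 1) = 0 ⇒ λ = 1; (λ − 3) = 0 ⇒ λ = 3 (multiplicity 2); (λ − 5) = 0 ⇒ λ = 5; (λ − 6) = 0 ⇒ λ = 6.
(Check: the roots sum (with multiplicity) to 18, matching trace L = Σdeg = 2·9 = 18.)
Laplacian eigenvalues: [0.0, 1.0, 3.0, 3.0, 5.0, 6.0]. Algebraic connectivity (smallest non-zero eigenvalue) = 1.0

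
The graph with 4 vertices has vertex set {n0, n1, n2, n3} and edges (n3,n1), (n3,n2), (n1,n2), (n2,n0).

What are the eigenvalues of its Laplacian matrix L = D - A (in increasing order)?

Degrees: deg(n0) = 1, deg(n1) = 2, deg(n2) = 3, deg(n3) = 2.
L = D − A with rows/columns ordered (n0, n1, n2, n3):
  [ 1,  0, -1,  0]
  [ 0,  2, -1, -1]
  [-1, -1,  3, -1]
  [ 0, -1, -1,  2]
Characteristic polynomial: det(λI − L) = λ(λ − 1)(λ − 3)(λ − 4).
Roots: λ = 0; (λ − 1) = 0 ⇒ λ = 1; (λ − 3) = 0 ⇒ λ = 3; (λ − 4) = 0 ⇒ λ = 4.
(Check: the roots sum (with multiplicity) to 8, matching trace L = Σdeg = 2·4 = 8.)
Laplacian eigenvalues (increasing order): [0.0, 1.0, 3.0, 4.0]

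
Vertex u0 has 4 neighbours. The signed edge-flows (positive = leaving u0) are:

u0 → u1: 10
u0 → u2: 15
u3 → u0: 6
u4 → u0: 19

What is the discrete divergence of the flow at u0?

Divergence = sum of outgoing flows = 10 + 15 + (-6) + (-19) = 0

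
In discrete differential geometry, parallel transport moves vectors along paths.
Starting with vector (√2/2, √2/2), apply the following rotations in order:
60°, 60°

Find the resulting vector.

Total rotation: 60° + 60° = 120°. Final vector: (-0.9659, 0.2588)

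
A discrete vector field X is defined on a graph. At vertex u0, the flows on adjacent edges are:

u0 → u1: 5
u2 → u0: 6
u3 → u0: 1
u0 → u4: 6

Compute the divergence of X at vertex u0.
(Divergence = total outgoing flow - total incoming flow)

Divergence = sum of outgoing flows = 5 + (-6) + (-1) + 6 = 4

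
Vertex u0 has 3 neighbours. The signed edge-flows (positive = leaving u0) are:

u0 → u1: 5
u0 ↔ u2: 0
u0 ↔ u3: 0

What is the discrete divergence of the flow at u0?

Divergence = sum of outgoing flows = 5 + 0 + 0 = 5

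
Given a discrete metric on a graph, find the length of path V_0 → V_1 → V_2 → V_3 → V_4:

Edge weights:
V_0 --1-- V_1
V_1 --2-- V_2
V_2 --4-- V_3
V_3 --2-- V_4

Arc length = 1 + 2 + 4 + 2 = 9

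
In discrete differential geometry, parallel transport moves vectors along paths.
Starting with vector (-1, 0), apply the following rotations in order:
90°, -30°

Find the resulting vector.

Total rotation: 90° + (-30°) = 60°. Final vector: (-0.5000, -0.8660)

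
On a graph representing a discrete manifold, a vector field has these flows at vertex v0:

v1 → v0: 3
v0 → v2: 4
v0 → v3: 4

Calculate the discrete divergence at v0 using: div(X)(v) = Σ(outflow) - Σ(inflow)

Divergence = sum of outgoing flows = (-3) + 4 + 4 = 5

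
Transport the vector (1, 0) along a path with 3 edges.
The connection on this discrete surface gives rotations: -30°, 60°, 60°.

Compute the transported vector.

Total rotation: (-30°) + 60° + 60° = 90°. Final vector: (0, 1)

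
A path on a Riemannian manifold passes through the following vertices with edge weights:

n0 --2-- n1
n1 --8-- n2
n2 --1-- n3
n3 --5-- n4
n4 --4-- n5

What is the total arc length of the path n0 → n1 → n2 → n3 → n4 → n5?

Arc length = 2 + 8 + 1 + 5 + 4 = 20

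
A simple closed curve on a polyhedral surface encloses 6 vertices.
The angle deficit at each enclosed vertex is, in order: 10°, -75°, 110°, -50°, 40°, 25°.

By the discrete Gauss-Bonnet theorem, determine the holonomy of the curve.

Holonomy = total enclosed curvature = 10° + (-75°) + 110° + (-50°) + 40° + 25° = 60°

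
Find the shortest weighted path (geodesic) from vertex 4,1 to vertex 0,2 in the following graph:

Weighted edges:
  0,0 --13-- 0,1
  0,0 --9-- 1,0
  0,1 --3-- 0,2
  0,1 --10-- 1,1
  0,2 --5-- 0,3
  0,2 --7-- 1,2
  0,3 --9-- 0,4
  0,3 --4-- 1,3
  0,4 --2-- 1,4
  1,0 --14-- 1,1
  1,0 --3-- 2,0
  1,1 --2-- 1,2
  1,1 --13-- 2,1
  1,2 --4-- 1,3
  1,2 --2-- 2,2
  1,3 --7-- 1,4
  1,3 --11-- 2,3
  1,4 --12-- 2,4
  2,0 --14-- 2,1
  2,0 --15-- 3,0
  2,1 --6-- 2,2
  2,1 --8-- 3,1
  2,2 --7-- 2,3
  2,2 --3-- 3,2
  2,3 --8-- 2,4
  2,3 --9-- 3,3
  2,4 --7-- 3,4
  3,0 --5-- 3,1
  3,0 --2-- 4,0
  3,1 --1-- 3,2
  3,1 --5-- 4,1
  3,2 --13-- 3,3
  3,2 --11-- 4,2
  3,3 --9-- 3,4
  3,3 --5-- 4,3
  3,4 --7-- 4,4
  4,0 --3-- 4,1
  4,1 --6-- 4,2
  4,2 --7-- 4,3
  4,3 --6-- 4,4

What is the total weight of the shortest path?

Shortest path: 4,1 → 3,1 → 3,2 → 2,2 → 1,2 → 0,2, total weight = 18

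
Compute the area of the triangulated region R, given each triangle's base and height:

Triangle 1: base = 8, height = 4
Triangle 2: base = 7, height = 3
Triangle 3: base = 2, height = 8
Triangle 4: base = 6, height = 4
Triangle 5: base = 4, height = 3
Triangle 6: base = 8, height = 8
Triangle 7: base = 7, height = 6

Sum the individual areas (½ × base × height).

(1/2)×8×4 + (1/2)×7×3 + (1/2)×2×8 + (1/2)×6×4 + (1/2)×4×3 + (1/2)×8×8 + (1/2)×7×6 = 105.5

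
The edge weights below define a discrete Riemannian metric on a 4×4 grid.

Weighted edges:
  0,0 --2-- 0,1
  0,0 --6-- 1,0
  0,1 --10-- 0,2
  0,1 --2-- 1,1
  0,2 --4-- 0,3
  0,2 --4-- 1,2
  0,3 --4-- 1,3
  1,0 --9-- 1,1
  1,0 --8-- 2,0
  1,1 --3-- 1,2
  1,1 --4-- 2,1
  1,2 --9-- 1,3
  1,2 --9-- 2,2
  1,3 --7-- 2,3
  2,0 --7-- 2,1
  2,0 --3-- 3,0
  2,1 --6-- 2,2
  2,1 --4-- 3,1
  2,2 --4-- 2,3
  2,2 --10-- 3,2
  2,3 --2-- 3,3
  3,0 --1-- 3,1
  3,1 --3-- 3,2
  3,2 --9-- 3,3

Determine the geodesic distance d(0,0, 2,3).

Shortest path: 0,0 → 0,1 → 1,1 → 2,1 → 2,2 → 2,3, total weight = 18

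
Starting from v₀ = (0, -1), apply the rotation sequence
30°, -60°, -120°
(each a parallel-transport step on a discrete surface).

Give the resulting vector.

Total rotation: 30° + (-60°) + (-120°) = -150°. Final vector: (-0.5000, 0.8660)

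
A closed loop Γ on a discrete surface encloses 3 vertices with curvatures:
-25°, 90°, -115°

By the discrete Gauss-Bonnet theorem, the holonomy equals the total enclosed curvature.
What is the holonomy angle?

Holonomy = total enclosed curvature = (-25°) + 90° + (-115°) = -50°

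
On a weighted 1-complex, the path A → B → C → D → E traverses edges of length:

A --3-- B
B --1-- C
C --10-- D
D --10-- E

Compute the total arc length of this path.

Arc length = 3 + 1 + 10 + 10 = 24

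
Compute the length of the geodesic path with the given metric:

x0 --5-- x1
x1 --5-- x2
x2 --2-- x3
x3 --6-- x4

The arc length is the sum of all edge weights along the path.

Arc length = 5 + 5 + 2 + 6 = 18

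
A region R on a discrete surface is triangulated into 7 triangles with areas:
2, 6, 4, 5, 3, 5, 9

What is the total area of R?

2 + 6 + 4 + 5 + 3 + 5 + 9 = 34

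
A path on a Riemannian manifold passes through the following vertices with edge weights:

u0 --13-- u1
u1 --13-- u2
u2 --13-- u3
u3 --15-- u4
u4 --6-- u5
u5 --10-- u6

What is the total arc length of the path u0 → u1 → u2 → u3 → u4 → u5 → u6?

Arc length = 13 + 13 + 13 + 15 + 6 + 10 = 70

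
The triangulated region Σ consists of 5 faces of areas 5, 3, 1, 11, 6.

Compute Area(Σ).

5 + 3 + 1 + 11 + 6 = 26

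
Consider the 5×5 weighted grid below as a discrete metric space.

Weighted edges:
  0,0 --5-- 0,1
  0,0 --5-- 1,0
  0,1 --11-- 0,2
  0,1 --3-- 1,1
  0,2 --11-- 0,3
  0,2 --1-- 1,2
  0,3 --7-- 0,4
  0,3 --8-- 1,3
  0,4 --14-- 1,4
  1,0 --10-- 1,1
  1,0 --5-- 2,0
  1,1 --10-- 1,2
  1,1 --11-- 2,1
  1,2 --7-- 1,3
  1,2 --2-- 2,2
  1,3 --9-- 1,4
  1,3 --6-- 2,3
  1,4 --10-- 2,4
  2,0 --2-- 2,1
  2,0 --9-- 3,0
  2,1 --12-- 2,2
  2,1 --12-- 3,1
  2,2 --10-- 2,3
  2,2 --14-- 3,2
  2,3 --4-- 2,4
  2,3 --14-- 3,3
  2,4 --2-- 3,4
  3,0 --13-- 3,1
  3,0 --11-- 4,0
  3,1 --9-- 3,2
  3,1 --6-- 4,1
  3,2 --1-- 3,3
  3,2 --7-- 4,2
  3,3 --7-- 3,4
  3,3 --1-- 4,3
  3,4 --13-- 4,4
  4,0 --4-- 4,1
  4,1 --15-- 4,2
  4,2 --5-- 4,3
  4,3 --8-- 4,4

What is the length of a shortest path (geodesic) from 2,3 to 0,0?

Shortest path: 2,3 → 2,2 → 1,2 → 0,2 → 0,1 → 0,0, total weight = 29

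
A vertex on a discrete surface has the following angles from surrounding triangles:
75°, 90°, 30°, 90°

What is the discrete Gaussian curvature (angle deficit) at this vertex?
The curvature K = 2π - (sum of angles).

Sum of angles = 285°. K = 360° - 285° = 75°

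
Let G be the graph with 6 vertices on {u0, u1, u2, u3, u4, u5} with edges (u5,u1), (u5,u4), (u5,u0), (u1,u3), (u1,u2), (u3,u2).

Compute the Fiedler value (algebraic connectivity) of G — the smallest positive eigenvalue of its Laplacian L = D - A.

Degrees: deg(u0) = 1, deg(u1) = 3, deg(u2) = 2, deg(u3) = 2, deg(u4) = 1, deg(u5) = 3.
L = D − A with rows/columns ordered (u0, u1, u2, u3, u4, u5):
  [ 1,  0,  0,  0,  0, -1]
  [ 0,  3, -1, -1,  0, -1]
  [ 0, -1,  2, -1,  0,  0]
  [ 0, -1, -1,  2,  0,  0]
  [ 0,  0,  0,  0,  1, -1]
  [-1, -1,  0,  0, -1,  3]
Characteristic polynomial: det(λI − L) = λ(λ² − 5λ + 2)(λ − 1)(λ − 3)².
Roots: λ = 0; (λ² − 5λ + 2) = 0 ⇒ λ = (5 ± √17)/2 ≈ 0.4384, 4.5616; (λ − 1) = 0 ⇒ λ = 1; (λ − 3) = 0 ⇒ λ = 3 (multiplicity 2).
(Check: the roots sum (with multiplicity) to 12, matching trace L = Σdeg = 2·6 = 12.)
Laplacian eigenvalues: [0.0, 0.4384, 1.0, 3.0, 3.0, 4.5616]. Algebraic connectivity (smallest non-zero eigenvalue) = 0.4384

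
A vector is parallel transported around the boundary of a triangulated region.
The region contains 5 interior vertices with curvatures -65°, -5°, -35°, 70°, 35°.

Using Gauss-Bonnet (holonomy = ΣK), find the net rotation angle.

Holonomy = total enclosed curvature = (-65°) + (-5°) + (-35°) + 70° + 35° = 0°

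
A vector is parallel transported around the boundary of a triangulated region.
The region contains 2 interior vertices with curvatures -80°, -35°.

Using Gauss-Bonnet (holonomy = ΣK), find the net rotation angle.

Holonomy = total enclosed curvature = (-80°) + (-35°) = -115°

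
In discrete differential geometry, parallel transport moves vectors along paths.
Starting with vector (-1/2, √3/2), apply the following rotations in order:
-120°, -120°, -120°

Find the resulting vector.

Total rotation: (-120°) + (-120°) + (-120°) = -360° ≡ 0° (mod 360°). Final vector: (-0.5000, 0.8660)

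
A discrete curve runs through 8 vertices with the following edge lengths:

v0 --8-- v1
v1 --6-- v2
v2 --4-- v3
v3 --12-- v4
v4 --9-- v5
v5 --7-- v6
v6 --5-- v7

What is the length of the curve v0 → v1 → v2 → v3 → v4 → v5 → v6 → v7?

Arc length = 8 + 6 + 4 + 12 + 9 + 7 + 5 = 51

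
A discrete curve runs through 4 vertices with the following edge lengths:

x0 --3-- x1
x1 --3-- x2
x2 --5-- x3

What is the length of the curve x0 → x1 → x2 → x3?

Arc length = 3 + 3 + 5 = 11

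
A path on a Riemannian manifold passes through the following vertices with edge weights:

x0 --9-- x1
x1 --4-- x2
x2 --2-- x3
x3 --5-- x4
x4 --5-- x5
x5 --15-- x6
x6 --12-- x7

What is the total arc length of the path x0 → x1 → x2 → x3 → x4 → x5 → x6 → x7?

Arc length = 9 + 4 + 2 + 5 + 5 + 15 + 12 = 52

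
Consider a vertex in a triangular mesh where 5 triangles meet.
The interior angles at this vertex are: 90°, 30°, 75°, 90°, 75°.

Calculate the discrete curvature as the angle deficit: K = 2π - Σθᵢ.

Sum of angles = 360°. K = 360° - 360° = 0° = 0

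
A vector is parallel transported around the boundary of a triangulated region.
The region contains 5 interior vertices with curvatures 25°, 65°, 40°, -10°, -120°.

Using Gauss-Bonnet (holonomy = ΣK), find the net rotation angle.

Holonomy = total enclosed curvature = 25° + 65° + 40° + (-10°) + (-120°) = 0°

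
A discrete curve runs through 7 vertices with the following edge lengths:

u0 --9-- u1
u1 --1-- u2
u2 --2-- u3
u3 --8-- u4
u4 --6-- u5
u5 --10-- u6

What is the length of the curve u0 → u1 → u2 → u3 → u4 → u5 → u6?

Arc length = 9 + 1 + 2 + 8 + 6 + 10 = 36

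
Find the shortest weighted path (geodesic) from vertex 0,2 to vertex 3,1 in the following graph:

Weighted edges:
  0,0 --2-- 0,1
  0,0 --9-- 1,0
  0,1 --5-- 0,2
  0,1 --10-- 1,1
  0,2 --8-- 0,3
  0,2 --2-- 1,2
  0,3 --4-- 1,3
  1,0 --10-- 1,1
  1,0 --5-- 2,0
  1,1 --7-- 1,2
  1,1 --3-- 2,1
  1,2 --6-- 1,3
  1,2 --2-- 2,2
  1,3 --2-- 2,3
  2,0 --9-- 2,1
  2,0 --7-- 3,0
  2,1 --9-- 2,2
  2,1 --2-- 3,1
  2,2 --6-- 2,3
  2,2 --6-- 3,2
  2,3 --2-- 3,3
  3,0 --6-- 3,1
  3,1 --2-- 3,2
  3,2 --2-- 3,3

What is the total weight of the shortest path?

Shortest path: 0,2 → 1,2 → 2,2 → 3,2 → 3,1, total weight = 12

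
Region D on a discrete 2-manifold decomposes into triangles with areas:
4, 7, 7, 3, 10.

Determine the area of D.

4 + 7 + 7 + 3 + 10 = 31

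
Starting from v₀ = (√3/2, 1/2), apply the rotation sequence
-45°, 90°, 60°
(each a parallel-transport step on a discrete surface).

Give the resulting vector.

Total rotation: (-45°) + 90° + 60° = 105°. Final vector: (-0.7071, 0.7071)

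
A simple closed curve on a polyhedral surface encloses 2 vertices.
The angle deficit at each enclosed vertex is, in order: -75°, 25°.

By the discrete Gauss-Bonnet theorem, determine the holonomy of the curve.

Holonomy = total enclosed curvature = (-75°) + 25° = -50°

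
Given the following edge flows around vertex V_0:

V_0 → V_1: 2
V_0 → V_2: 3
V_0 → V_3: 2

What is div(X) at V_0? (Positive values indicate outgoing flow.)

Divergence = sum of outgoing flows = 2 + 3 + 2 = 7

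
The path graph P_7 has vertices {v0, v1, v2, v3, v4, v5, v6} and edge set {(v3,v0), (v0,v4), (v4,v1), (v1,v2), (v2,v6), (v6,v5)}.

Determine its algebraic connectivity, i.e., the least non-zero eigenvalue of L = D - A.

The path graph P_n has Laplacian eigenvalues λ_k = 2 − 2cos(kπ/n), k = 0, 1, …, n−1. Here n = 7:
k=0: 2 − 2cos(0) = 0.0; k=1: 2 − 2cos(π/7) = 0.1981; k=2: 2 − 2cos(2π/7) = 0.753; k=3: 2 − 2cos(3π/7) = 1.555; k=4: 2 − 2cos(4π/7) = 2.445; k=5: 2 − 2cos(5π/7) = 3.247; k=6: 2 − 2cos(6π/7) = 3.8019.
Laplacian eigenvalues: [0.0, 0.1981, 0.753, 1.555, 2.445, 3.247, 3.8019]. Algebraic connectivity (smallest non-zero eigenvalue) = 0.1981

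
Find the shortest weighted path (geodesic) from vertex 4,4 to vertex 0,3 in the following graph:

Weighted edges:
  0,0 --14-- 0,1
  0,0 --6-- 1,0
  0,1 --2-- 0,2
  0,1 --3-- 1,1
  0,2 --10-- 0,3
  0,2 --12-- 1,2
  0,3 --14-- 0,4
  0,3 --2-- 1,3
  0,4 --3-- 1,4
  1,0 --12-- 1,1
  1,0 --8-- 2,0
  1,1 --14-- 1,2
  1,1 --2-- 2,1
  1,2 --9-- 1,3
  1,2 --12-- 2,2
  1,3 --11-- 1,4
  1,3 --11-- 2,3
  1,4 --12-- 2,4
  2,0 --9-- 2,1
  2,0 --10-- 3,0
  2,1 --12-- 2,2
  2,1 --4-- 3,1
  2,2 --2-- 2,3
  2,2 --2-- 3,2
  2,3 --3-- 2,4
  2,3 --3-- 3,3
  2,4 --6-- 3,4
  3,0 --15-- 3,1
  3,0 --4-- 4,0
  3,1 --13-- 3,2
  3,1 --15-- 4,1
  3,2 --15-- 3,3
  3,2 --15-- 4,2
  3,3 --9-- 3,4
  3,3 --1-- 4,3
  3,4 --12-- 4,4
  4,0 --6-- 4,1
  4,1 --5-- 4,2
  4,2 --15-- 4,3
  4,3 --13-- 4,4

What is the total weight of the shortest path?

Shortest path: 4,4 → 4,3 → 3,3 → 2,3 → 1,3 → 0,3, total weight = 30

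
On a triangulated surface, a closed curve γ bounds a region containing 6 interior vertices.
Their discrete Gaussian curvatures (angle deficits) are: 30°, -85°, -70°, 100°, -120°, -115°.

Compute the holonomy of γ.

Holonomy = total enclosed curvature = 30° + (-85°) + (-70°) + 100° + (-120°) + (-115°) = -260°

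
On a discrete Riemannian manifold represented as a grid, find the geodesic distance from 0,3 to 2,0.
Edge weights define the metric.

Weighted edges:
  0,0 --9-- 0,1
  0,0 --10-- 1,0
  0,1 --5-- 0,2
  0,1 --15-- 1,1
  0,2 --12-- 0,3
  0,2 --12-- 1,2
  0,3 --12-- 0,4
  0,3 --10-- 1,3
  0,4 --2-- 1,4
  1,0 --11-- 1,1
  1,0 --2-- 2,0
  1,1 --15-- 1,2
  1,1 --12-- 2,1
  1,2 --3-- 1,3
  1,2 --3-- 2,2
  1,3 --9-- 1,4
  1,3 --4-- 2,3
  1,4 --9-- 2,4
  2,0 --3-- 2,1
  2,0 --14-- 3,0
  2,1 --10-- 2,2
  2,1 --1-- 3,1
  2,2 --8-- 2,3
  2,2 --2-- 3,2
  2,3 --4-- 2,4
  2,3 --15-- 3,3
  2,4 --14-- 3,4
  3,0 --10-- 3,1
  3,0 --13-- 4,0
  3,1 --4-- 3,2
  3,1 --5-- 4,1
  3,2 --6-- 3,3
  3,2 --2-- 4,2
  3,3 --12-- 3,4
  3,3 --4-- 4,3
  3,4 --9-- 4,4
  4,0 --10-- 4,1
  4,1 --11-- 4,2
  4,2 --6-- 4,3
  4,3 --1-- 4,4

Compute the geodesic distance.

Shortest path: 0,3 → 1,3 → 1,2 → 2,2 → 3,2 → 3,1 → 2,1 → 2,0, total weight = 26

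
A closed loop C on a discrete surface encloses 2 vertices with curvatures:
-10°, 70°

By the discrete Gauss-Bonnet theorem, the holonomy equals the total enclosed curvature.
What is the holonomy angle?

Holonomy = total enclosed curvature = (-10°) + 70° = 60°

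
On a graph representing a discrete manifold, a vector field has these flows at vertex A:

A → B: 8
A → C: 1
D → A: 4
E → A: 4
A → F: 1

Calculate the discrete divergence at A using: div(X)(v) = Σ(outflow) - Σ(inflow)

Divergence = sum of outgoing flows = 8 + 1 + (-4) + (-4) + 1 = 2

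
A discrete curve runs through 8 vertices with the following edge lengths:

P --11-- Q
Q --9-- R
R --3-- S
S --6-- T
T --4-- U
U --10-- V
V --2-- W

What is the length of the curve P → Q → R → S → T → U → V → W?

Arc length = 11 + 9 + 3 + 6 + 4 + 10 + 2 = 45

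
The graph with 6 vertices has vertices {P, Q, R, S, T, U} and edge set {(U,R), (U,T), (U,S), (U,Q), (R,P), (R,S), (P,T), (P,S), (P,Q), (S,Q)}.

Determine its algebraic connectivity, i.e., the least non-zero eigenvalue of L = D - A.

Degrees: deg(P) = 4, deg(Q) = 3, deg(R) = 3, deg(S) = 4, deg(T) = 2, deg(U) = 4.
L = D − A with rows/columns ordered (P, Q, R, S, T, U):
  [ 4, -1, -1, -1, -1,  0]
  [-1,  3,  0, -1,  0, -1]
  [-1,  0,  3, -1,  0, -1]
  [-1, -1, -1,  4,  0, -1]
  [-1,  0,  0,  0,  2, -1]
  [ 0, -1, -1, -1, -1,  4]
Characteristic polynomial: det(λI − L) = λ(λ − 2)(λ − 3)(λ − 4)(λ − 5)(λ − 6).
Roots: λ = 0; (λ − 2) = 0 ⇒ λ = 2; (λ − 3) = 0 ⇒ λ = 3; (λ − 4) = 0 ⇒ λ = 4; (λ − 5) = 0 ⇒ λ = 5; (λ − 6) = 0 ⇒ λ = 6.
(Check: the roots sum (with multiplicity) to 20, matching trace L = Σdeg = 2·10 = 20.)
Laplacian eigenvalues: [0.0, 2.0, 3.0, 4.0, 5.0, 6.0]. Algebraic connectivity (smallest non-zero eigenvalue) = 2.0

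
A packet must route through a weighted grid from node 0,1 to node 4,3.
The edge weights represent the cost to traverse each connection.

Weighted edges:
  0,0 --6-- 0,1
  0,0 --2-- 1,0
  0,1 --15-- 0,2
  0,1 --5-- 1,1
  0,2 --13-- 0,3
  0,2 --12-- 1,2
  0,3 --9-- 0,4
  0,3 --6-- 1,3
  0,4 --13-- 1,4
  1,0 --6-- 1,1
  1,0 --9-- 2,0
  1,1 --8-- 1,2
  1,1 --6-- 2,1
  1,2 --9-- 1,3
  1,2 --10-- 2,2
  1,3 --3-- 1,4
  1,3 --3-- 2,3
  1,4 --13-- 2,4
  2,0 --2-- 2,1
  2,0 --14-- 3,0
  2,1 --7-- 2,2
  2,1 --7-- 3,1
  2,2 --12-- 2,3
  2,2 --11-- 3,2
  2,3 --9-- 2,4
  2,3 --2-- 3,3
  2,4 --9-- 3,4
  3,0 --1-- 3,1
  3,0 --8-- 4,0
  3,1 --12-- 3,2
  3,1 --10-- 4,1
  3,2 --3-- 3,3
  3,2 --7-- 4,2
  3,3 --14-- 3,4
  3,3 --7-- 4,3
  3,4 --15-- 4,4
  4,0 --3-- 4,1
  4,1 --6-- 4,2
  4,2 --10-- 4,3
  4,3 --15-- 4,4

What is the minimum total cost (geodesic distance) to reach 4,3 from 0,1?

Shortest path: 0,1 → 1,1 → 1,2 → 1,3 → 2,3 → 3,3 → 4,3, total weight = 34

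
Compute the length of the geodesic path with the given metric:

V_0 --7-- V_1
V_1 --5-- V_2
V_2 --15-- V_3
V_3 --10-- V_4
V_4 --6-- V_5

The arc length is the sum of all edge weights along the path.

Arc length = 7 + 5 + 15 + 10 + 6 = 43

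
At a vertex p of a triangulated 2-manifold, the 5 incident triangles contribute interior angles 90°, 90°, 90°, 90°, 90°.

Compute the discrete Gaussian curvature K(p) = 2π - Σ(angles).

Sum of angles = 450°. K = 360° - 450° = -90°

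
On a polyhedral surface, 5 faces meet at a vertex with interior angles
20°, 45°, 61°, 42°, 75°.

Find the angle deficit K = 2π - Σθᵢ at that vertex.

Sum of angles = 243°. K = 360° - 243° = 117° = 13π/20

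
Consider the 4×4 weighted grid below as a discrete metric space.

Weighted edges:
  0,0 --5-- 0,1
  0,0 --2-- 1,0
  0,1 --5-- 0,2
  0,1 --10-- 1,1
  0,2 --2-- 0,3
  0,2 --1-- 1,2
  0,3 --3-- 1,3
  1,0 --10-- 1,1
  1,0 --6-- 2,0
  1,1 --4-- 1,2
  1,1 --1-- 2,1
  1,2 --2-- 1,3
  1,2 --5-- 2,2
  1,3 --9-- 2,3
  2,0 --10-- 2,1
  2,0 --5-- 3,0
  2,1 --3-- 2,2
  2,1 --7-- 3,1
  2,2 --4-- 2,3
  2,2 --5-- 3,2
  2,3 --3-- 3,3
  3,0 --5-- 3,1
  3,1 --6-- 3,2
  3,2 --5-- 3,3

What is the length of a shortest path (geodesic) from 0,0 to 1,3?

Shortest path: 0,0 → 0,1 → 0,2 → 1,2 → 1,3, total weight = 13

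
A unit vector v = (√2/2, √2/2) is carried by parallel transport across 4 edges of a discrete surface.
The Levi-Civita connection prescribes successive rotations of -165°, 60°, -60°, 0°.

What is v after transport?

Total rotation: (-165°) + 60° + (-60°) + 0° = -165°. Final vector: (-0.5000, -0.8660)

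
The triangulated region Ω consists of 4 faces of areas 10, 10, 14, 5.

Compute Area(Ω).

10 + 10 + 14 + 5 = 39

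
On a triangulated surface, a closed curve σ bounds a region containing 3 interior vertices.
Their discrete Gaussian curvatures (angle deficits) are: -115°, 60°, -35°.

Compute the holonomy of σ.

Holonomy = total enclosed curvature = (-115°) + 60° + (-35°) = -90°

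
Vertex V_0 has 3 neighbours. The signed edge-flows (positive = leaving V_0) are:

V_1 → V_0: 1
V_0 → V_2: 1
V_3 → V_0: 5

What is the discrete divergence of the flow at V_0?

Divergence = sum of outgoing flows = (-1) + 1 + (-5) = -5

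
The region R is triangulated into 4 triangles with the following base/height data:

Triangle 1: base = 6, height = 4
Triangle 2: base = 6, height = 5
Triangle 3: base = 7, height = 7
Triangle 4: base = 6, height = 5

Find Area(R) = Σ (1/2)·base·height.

(1/2)×6×4 + (1/2)×6×5 + (1/2)×7×7 + (1/2)×6×5 = 66.5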